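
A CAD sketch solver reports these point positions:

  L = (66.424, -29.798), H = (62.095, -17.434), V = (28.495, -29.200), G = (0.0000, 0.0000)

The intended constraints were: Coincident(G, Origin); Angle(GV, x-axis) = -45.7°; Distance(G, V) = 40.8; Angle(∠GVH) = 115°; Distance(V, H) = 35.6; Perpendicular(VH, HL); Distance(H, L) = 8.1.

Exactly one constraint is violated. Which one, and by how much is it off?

Distance(H, L) = 8.1 — off by 5.00.

G = (0.00, 0.00) ✓; GV at -45.70° ✓; |GV| = 40.80 ✓; ∠GVH = 115.0° ✓; |VH| = 35.60 ✓; ∠(VH, HL) = 90.00° ✓; |HL| = 13.10 ✗.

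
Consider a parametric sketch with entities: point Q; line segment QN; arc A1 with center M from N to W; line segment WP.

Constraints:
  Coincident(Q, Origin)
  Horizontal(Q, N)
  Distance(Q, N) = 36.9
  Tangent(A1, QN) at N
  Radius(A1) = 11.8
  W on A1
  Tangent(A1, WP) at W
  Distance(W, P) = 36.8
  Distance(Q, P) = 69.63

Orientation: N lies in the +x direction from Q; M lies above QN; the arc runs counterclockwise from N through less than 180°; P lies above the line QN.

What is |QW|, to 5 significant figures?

49.966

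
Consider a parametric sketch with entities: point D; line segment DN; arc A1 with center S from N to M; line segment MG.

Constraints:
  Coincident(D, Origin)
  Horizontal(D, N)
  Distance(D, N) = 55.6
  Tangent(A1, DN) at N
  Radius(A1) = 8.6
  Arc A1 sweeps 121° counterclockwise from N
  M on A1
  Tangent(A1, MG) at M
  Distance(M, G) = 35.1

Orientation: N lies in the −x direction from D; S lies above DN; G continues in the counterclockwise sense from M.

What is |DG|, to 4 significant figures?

79.09

D is at the origin; D and N share the same y with |DN| = 55.6 and N on the −x side, so N = (-55.60, 0.000). Tangency of A1 to DN means the radius SN is perpendicular to DN, so S = N + (0, 8.6) = (-55.60, 8.600). On A1, N sits at bearing -90° from S; a 121° counterclockwise sweep puts M at bearing 31°, so M = S + 8.6·(cos 31°, sin 31°) = (-48.23, 13.03). Tangency of A1 to MG means the radius SM is perpendicular to MG, so MG runs along (−sin 31°, cos 31°); with |MG| = 35.1, G = (-66.31, 43.12). Then |DG| = |G − D| = 79.09.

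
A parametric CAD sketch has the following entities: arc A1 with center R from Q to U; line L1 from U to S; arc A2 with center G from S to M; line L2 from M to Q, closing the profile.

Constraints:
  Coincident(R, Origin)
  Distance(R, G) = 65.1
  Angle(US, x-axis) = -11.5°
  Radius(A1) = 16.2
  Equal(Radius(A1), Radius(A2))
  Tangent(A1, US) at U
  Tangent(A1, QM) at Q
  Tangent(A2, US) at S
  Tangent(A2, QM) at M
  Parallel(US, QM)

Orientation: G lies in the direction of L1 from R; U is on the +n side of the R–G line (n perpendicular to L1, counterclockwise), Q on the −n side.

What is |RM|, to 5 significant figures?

67.085

The slot axis is L1's direction at -11.5°, so u = (cos -11.5°, sin -11.5°) = (0.97992, -0.19937) and n = (−sin -11.5°, cos -11.5°) = (0.19937, 0.97992). R is at the origin and G lies 65.1 along u from R, so G = 65.1·u = (63.793, -12.979). Tangency of A1 to both parallel lines with radius 16.2 puts U and Q at R ± 16.2·n: U = (3.2298, 15.875), Q = (-3.2298, -15.875). Equal radii place S and M the same way about G: S = G + 16.2·n = (67.023, 2.8959), M = G − 16.2·n = (60.563, -28.854). Then |RM| = |M − R| = 67.085.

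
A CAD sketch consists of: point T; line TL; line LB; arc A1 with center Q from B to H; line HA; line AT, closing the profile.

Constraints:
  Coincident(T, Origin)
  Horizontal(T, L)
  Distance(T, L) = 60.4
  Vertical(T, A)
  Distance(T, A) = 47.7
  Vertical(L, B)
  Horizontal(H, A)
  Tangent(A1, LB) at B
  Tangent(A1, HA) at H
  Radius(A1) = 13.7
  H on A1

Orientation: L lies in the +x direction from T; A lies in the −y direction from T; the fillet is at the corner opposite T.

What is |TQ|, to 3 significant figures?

57.8

TA is vertical with |TA| = 47.7 and A on the −y side, so A = (0.00, -47.7). The virtual corner opposite T is at (60.4, -47.7). The tangent condition forces QB to be normal to LB and the tangent condition forces QH to be normal to HA, with radius 13.7, so the center Q sits 13.7 in from both sides at Q = (46.7, -34.0). Then |TQ| = |Q − T| = 57.8.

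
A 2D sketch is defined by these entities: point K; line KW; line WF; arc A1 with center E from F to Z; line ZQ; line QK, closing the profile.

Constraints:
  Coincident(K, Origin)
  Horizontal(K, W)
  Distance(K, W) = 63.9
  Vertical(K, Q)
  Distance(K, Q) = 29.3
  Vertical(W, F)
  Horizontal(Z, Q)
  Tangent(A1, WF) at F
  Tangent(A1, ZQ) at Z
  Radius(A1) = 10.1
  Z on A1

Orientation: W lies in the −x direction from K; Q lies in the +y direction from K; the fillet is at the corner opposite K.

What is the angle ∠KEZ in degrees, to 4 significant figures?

109.6°

K is at the origin; KW is horizontal with |KW| = 63.9 and W on the −x side, so W = (-63.90, 0.000). K and Q share the same x with |KQ| = 29.3 and Q on the +y side, so Q = (0.000, 29.30). The virtual corner opposite K is at (-63.90, 29.30). The tangent condition forces EF to be normal to WF and the tangent condition forces EZ to be normal to ZQ, with radius 10.1, so the center E sits 10.1 in from both sides at E = (-53.80, 19.20). That places the tangent points at F = (-63.90, 19.20) on WF and Z = (-53.80, 29.30) on ZQ. Then cos ∠KEZ = EK·EZ / (|EK||EZ|), giving 109.6°.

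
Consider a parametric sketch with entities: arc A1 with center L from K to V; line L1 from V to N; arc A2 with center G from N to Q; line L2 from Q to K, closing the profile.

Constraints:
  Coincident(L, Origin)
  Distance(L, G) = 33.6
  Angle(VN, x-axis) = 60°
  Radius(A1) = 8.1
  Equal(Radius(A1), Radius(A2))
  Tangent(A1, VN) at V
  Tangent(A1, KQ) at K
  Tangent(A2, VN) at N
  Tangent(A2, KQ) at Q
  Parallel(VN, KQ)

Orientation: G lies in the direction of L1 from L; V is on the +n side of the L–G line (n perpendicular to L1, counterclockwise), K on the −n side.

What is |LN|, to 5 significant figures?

34.563

The slot axis is L1's direction at 60.0°, so u = (cos 60.0°, sin 60.0°) = (0.50000, 0.86603) and n = (−sin 60.0°, cos 60.0°) = (-0.86603, 0.50000). L is at the origin and G lies 33.6 along u from L, so G = 33.6·u = (16.800, 29.098). Tangency of A1 to both parallel lines with radius 8.1 puts V and K at L ± 8.1·n: V = (-7.0148, 4.0500), K = (7.0148, -4.0500). Equal radii place N and Q the same way about G: N = G + 8.1·n = (9.7852, 33.148), Q = G − 8.1·n = (23.815, 25.048). Then |LN| = |N − L| = 34.563.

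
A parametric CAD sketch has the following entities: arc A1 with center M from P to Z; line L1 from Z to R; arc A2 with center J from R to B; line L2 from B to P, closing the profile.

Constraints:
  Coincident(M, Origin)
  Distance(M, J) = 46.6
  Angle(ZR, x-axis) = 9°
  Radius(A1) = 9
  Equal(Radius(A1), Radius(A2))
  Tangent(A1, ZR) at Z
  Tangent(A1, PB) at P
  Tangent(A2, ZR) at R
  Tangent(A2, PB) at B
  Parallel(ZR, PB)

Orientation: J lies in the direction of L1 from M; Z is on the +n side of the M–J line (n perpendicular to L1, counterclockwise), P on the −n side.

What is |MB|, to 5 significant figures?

47.461

Tangency of A1 to both parallel lines with radius 9.0 puts Z and P at M ± 9.0·n: Z = (-1.4079, 8.8892), P = (1.4079, -8.8892). Equal radii place R and B the same way about J: R = J + 9.0·n = (44.618, 16.179), B = J − 9.0·n = (47.434, -1.5993). Then |MB| = |B − M| = 47.461.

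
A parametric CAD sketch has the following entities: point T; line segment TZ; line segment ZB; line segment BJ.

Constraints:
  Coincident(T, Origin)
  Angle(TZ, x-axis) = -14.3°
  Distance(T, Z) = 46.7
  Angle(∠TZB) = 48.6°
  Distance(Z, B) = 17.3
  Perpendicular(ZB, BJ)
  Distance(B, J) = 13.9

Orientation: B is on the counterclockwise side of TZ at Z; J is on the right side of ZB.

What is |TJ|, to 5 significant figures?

50.781

T is at the origin; TZ runs at -14.3° with length 46.7, so Z = 46.7·(cos -14.3°, sin -14.3°) = (45.253, -11.535). ∠TZB = 48.6°, so ZB runs at -14.3° + (180° − 48.6°) = 117.10° from the x-axis; with |ZB| = 17.3, B = Z + 17.3·(cos 117.10°, sin 117.10°) = (37.372, 3.8658). The perpendicularity gives BJ at right angles to ZB; with |BJ| = 13.9 on the right of ZB, J = B + 13.9·(0.89021, 0.45554) = (49.746, 10.198). Then |TJ| = |J − T| = 50.781.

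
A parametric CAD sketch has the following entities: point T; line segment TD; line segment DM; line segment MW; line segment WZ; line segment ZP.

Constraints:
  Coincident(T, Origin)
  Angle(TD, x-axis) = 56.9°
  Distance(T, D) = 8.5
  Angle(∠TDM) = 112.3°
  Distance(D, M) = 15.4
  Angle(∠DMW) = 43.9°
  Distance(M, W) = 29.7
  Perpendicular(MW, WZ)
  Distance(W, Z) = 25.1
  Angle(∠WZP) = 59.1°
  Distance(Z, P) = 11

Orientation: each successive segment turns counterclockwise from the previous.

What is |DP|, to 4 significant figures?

12.69

T is at the origin; TD runs at 56.9° with length 8.5, so D = (4.642, 7.121). ∠TDM = 112.3° gives DM at 124.6° from the x-axis; with |DM| = 15.4, M = (-4.103, 19.80). ∠DMW = 43.9° gives MW at -99.30° from the x-axis; with |MW| = 29.7, W = (-8.903, -9.513). MW is perpendicular to WZ, so WZ runs at -9.300°; with |WZ| = 25.1, Z = (15.87, -13.57). ∠WZP = 59.1° gives ZP at 111.6° from the x-axis; with |ZP| = 11.0, P = (11.82, -3.341). Then |DP| = |P − D| = 12.69.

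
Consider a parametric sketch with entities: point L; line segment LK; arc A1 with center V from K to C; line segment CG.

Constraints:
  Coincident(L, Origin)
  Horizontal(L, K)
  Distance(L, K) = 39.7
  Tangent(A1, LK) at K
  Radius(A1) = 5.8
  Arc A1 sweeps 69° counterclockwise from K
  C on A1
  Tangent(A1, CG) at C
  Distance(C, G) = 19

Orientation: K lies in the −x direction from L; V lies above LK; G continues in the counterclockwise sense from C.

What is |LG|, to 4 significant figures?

34.86

L is at the origin; L and K share the same y with |LK| = 39.7 and K on the −x side, so K = (-39.70, 0.000). The tangent condition forces VK to be normal to LK, so V = K + (0, 5.8) = (-39.70, 5.800). On A1, K sits at bearing -90° from V; a 69° counterclockwise sweep puts C at bearing -21°, so C = V + 5.8·(cos -21°, sin -21°) = (-34.29, 3.721). Since A1 is tangent to CG there, VC ⟂ CG, so CG runs along (−sin -21°, cos -21°); with |CG| = 19.0, G = (-27.48, 21.46). Then |LG| = |G − L| = 34.86.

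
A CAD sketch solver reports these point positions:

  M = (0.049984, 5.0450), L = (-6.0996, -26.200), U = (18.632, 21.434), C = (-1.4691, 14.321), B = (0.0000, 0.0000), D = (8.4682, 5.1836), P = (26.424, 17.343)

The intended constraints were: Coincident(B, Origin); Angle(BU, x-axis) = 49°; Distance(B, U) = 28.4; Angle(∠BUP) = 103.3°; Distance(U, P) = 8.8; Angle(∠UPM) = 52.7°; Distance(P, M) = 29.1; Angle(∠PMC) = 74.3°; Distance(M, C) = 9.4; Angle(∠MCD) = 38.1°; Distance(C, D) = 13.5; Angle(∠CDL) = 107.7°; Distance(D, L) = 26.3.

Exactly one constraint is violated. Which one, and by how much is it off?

Distance(D, L) = 26.3 — off by 8.30.

B = (0.00, 0.00) ✓; BU at 49.00° ✓; |BU| = 28.40 ✓; ∠BUP = 103.3° ✓; |UP| = 8.801 ✓; ∠UPM = 52.70° ✓; |PM| = 29.10 ✓; ∠PMC = 74.30° ✓; |MC| = 9.400 ✓; ∠MCD = 38.10° ✓; |CD| = 13.50 ✓; ∠CDL = 107.7° ✓; |DL| = 34.60 ✗.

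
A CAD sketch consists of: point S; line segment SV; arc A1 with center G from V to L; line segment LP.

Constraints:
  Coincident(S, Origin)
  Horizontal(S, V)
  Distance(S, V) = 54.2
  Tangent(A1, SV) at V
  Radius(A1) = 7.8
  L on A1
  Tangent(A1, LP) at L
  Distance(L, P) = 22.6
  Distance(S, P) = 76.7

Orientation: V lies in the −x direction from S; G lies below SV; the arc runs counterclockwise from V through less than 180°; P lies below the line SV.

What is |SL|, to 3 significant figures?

60.7

Checks: |GL| = 7.800 ✓; ∠(GL, LP) = 90.00° ✓; |LP| = 22.60 ✓; |SP| = 76.70 ✓.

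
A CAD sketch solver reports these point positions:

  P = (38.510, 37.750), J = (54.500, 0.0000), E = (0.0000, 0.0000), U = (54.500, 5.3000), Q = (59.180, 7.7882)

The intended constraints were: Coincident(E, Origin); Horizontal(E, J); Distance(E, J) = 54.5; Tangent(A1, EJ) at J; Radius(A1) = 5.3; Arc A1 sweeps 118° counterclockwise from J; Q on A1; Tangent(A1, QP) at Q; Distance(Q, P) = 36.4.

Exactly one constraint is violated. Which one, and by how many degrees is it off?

Tangent(A1, QP) at Q — off by 6.60°.

E = (0.00, 0.00) ✓; E.y = 0.00, J.y = 0.00 ✓; |EJ| = 54.50 ✓; ∠(UJ, JE) = 90.00° ✓; |UJ| = 5.300 ✓; bearing(U→Q) − bearing(U→J) = 118.0° ✓; |UQ| = 5.300 ✓; ∠(UQ, QP) = 83.40° ✗; |QP| = 36.40 ✓.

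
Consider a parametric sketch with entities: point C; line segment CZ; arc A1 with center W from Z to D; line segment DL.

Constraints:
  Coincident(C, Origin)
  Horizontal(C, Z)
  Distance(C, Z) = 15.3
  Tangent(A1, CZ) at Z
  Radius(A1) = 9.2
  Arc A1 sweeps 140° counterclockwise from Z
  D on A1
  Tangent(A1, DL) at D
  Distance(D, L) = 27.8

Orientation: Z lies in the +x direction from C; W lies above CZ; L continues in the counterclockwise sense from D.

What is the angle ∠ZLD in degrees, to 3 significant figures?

25.7°

C is at the origin; CZ is horizontal with |CZ| = 15.3 and Z on the +x side, so Z = (15.3, 0.00). Tangency of A1 to CZ means the radius WZ is perpendicular to CZ, so W = Z + (0, 9.2) = (15.3, 9.20). On A1, Z sits at bearing -90° from W; a 140° counterclockwise sweep puts D at bearing 50°, so D = W + 9.2·(cos 50°, sin 50°) = (21.2, 16.2). Since A1 is tangent to DL there, WD ⟂ DL, so DL runs along (−sin 50°, cos 50°); with |DL| = 27.8, L = (-0.0824, 34.1). Then cos ∠ZLD = LZ·LD / (|LZ||LD|), giving 25.7°.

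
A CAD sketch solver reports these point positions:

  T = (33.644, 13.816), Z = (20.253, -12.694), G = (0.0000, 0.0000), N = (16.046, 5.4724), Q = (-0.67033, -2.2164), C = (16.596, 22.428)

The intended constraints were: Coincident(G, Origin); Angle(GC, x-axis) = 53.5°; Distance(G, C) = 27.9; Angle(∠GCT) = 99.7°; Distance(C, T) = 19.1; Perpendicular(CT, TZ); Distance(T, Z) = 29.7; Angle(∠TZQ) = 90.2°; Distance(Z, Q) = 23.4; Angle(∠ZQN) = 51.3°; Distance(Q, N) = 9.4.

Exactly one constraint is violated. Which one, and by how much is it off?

Distance(Q, N) = 9.4 — off by 9.00.

G = (0.00, 0.00) ✓; GC at 53.50° ✓; |GC| = 27.90 ✓; ∠GCT = 99.70° ✓; |CT| = 19.10 ✓; ∠(CT, TZ) = 90.00° ✓; |TZ| = 29.70 ✓; ∠TZQ = 90.20° ✓; |ZQ| = 23.40 ✓; ∠ZQN = 51.30° ✓; |QN| = 18.40 ✗.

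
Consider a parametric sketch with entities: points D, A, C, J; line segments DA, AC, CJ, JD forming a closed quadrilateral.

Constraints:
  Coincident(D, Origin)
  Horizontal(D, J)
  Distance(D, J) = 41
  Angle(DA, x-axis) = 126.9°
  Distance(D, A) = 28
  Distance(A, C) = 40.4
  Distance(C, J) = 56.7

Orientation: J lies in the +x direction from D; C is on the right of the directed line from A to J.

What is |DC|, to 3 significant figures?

22.0

D is at the origin; D and J share the same y with |DJ| = 41.0 and J in +x, so J = (41.0, 0). DA runs at 126.9° with |DA| = 28.0, so A = (-16.8, 22.4). C is determined by |AC| = 40.4 and |CJ| = 56.7 together: it lies at the intersection of circle(A, 40.4) and circle(J, 56.7). With |AJ| = 62.0, the foot of the radical line on AJ is 18.2 from A and the perpendicular offset is √(40.4² − 18.2²) = 36.1. Taking the right-of-AJ solution: C = (-12.8, -17.8).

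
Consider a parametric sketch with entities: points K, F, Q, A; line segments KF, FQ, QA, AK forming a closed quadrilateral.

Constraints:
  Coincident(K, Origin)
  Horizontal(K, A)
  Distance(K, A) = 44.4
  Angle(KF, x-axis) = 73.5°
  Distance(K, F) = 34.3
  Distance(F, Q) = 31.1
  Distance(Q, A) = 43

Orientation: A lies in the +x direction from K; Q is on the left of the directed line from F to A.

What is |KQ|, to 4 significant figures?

58.00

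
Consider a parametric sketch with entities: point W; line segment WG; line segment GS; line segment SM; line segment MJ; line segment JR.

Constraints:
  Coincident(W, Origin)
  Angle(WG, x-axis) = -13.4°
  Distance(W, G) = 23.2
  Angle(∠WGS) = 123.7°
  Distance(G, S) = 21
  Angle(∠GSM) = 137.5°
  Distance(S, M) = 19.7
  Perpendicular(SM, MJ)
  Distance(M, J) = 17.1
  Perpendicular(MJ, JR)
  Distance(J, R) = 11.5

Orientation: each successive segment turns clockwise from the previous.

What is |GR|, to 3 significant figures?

23.9

W is at the origin; WG runs at -13.4° with length 23.2, so G = (22.6, -5.38). ∠WGS = 123.7° gives GS at -69.7° from the x-axis; with |GS| = 21.0, S = (29.9, -25.1). ∠GSM = 137.5° gives SM at -112° from the x-axis; with |SM| = 19.7, M = (22.4, -43.3). SM is perpendicular to MJ, so MJ runs at 158°; with |MJ| = 17.1, J = (6.58, -36.9). The perpendicularity gives JR at right angles to MJ, so JR runs at 67.8°; with |JR| = 11.5, R = (10.9, -26.2). Then |GR| = |R − G| = 23.9.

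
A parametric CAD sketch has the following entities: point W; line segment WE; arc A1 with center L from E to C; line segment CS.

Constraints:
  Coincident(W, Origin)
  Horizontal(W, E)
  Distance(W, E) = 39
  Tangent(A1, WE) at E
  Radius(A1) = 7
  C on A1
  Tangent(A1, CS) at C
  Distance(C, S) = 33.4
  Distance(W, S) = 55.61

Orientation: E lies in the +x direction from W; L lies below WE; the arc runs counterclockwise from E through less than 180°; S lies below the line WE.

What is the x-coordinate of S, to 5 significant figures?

37.470

W is at the origin; W and E share the same y with |WE| = 39.0 and E on the +x side, so E = (39.000, 0.0000). The tangent condition forces LE to be normal to WE, so L = E + (0, -7) = (39.000, -7.0000). Since LC ⟂ CS (tangency), |LS| = √(7.0² + 33.4²) = 34.126 regardless of where C sits on A1. So S lies on both circle(W, 55.61) and circle(L, 34.126); the below-WE intersection is S = (37.470, -41.091). C is the foot of the tangent from S: C = (32.091, -8.1272).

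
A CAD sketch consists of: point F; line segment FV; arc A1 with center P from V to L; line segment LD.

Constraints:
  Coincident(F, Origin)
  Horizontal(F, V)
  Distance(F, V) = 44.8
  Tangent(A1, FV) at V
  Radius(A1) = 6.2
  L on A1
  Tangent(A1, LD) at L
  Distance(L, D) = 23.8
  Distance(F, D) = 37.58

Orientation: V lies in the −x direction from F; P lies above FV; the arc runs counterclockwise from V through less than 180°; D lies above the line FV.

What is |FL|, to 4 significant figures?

39.43

Checks: |FV| = 44.80 ✓; |PL| = 6.200 ✓; ∠(PL, LD) = 90.00° ✓; |LD| = 23.80 ✓; |FD| = 37.58 ✓.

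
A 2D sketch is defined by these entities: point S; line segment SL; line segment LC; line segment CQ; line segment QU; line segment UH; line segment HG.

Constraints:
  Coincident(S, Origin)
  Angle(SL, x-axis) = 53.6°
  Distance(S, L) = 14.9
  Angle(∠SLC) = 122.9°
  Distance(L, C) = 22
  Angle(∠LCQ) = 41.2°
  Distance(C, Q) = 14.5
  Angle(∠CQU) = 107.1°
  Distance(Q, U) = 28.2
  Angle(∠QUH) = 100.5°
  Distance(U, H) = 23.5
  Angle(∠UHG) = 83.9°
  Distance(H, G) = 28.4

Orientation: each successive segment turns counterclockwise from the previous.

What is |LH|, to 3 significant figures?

27.5

S is at the origin; SL runs at 53.6° with length 14.9, so L = (8.84, 12.0). ∠SLC = 122.9° gives LC at 111° from the x-axis; with |LC| = 22.0, C = (1.07, 32.6). ∠LCQ = 41.2° gives CQ at -110° from the x-axis; with |CQ| = 14.5, Q = (-4.01, 19.0). ∠CQU = 107.1° gives QU at -37.6° from the x-axis; with |QU| = 28.2, U = (18.3, 1.78). ∠QUH = 100.5° gives UH at 41.9° from the x-axis; with |UH| = 23.5, H = (35.8, 17.5). Then |LH| = |H − L| = 27.5.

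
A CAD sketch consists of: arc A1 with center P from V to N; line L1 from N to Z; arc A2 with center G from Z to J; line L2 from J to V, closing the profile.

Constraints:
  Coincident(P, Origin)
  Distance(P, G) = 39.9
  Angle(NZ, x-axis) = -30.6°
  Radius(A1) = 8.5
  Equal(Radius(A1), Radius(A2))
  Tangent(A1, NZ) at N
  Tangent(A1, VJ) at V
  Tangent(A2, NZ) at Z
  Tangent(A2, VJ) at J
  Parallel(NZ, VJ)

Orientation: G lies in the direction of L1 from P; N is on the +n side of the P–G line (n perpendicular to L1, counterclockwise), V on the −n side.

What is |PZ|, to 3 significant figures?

40.8

Tangency of A1 to both parallel lines with radius 8.5 puts N and V at P ± 8.5·n: N = (4.33, 7.32), V = (-4.33, -7.32). Equal radii place Z and J the same way about G: Z = G + 8.5·n = (38.7, -13.0), J = G − 8.5·n = (30.0, -27.6). Then |PZ| = |Z − P| = 40.8.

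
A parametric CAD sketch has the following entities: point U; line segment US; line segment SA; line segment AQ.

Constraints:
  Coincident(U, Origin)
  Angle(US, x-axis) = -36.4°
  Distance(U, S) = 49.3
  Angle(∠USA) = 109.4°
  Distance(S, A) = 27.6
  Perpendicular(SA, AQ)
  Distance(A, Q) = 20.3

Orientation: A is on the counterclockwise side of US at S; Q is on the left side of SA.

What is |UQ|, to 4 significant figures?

51.19

U is at the origin; US runs at -36.4° with length 49.3, so S = 49.3·(cos -36.4°, sin -36.4°) = (39.68, -29.26). ∠USA = 109.4°, so SA runs at -36.4° + (180° − 109.4°) = 34.20° from the x-axis; with |SA| = 27.6, A = S + 27.6·(cos 34.20°, sin 34.20°) = (62.51, -13.74). SA is perpendicular to AQ; with |AQ| = 20.3 on the left of SA, Q = A + 20.3·(-0.5621, 0.8271) = (51.10, 3.048). Then |UQ| = |Q − U| = 51.19.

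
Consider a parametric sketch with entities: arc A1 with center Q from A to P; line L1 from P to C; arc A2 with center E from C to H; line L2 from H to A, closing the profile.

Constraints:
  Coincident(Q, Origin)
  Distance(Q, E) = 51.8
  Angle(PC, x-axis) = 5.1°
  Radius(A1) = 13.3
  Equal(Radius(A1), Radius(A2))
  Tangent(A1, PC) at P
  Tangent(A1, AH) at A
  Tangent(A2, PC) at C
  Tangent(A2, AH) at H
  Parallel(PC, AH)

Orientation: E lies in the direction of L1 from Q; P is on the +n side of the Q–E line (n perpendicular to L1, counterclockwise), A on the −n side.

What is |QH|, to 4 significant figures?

53.48

The slot axis is L1's direction at 5.1°, so u = (cos 5.1°, sin 5.1°) = (0.9960, 0.08889) and n = (−sin 5.1°, cos 5.1°) = (-0.08889, 0.9960). Q is at the origin and E lies 51.8 along u from Q, so E = 51.8·u = (51.59, 4.605). Tangency of A1 to both parallel lines with radius 13.3 puts P and A at Q ± 13.3·n: P = (-1.182, 13.25), A = (1.182, -13.25). Equal radii place C and H the same way about E: C = E + 13.3·n = (50.41, 17.85), H = E − 13.3·n = (52.78, -8.643). Then |QH| = |H − Q| = 53.48.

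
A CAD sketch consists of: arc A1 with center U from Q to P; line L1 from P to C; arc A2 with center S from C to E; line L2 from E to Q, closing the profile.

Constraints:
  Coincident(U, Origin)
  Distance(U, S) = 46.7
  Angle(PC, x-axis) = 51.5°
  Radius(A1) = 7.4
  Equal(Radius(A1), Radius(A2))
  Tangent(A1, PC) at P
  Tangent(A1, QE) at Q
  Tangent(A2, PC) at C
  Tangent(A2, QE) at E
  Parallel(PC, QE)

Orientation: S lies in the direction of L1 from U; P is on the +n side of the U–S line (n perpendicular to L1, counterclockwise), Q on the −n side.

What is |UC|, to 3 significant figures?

47.3

The slot axis is L1's direction at 51.5°, so u = (cos 51.5°, sin 51.5°) = (0.623, 0.783) and n = (−sin 51.5°, cos 51.5°) = (-0.783, 0.623). U is at the origin and S lies 46.7 along u from U, so S = 46.7·u = (29.1, 36.5). Tangency of A1 to both parallel lines with radius 7.4 puts P and Q at U ± 7.4·n: P = (-5.79, 4.61), Q = (5.79, -4.61). Equal radii place C and E the same way about S: C = S + 7.4·n = (23.3, 41.2), E = S − 7.4·n = (34.9, 31.9). Then |UC| = |C − U| = 47.3.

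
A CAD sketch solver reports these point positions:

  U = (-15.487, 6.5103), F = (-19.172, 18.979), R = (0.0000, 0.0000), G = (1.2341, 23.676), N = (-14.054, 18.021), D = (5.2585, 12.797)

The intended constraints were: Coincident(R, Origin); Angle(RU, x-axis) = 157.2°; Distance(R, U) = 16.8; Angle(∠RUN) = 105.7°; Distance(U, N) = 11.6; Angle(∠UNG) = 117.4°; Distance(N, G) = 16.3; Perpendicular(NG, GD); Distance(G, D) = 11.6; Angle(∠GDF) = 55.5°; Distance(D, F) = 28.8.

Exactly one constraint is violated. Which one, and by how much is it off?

Distance(D, F) = 28.8 — off by 3.60.

R = (0.00, 0.00) ✓; RU at 157.2° ✓; |RU| = 16.80 ✓; ∠RUN = 105.7° ✓; |UN| = 11.60 ✓; ∠UNG = 117.4° ✓; |NG| = 16.30 ✓; ∠(NG, GD) = 90.00° ✓; |GD| = 11.60 ✓; ∠GDF = 55.50° ✓; |DF| = 25.20 ✗.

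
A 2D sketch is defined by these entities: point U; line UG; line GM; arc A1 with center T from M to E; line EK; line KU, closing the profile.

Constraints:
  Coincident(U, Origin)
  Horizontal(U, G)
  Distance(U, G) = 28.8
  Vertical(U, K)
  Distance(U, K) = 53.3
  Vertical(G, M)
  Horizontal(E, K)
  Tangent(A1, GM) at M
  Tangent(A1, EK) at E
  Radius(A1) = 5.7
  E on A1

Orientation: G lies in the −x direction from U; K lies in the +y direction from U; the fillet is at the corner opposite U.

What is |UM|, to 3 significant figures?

55.6

U is at the origin; UG is horizontal with |UG| = 28.8 and G on the −x side, so G = (-28.8, 0.00). U and K share the same x with |UK| = 53.3 and K on the +y side, so K = (0.00, 53.3). The virtual corner opposite U is at (-28.8, 53.3). A1 meets GM tangentially, so TM is at right angles to GM and tangency of A1 to EK means the radius TE is perpendicular to EK, with radius 5.7, so the center T sits 5.7 in from both sides at T = (-23.1, 47.6). That places the tangent points at M = (-28.8, 47.6) on GM and E = (-23.1, 53.3) on EK. Then |UM| = |M − U| = 55.6.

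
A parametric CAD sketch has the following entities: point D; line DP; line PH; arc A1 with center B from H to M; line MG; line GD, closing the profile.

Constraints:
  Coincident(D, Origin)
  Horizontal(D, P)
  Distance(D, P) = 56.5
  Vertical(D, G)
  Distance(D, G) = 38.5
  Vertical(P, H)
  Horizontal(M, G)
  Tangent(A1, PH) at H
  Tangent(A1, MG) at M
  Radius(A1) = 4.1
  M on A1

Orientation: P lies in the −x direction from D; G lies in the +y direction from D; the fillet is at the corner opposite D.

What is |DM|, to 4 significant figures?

65.02

The virtual corner opposite D is at (-56.50, 38.50). Since A1 is tangent to PH there, BH ⟂ PH and tangency of A1 to MG means the radius BM is perpendicular to MG, with radius 4.1, so the center B sits 4.1 in from both sides at B = (-52.40, 34.40). That places the tangent points at H = (-56.50, 34.40) on PH and M = (-52.40, 38.50) on MG. Then |DM| = |M − D| = 65.02.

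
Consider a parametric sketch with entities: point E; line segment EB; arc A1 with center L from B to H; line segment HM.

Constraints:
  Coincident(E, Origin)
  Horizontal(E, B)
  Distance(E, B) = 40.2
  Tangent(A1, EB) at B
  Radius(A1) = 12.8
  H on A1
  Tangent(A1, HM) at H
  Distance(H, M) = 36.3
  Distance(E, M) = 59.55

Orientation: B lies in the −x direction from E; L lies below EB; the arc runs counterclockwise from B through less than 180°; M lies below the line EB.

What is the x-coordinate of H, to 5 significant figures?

-51.049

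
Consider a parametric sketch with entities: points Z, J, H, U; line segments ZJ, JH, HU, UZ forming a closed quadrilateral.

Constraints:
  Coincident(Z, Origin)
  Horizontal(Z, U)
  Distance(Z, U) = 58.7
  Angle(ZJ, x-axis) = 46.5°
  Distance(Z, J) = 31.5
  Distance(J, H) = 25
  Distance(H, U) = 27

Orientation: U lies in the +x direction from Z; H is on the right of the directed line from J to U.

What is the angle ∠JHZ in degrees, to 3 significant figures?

66.3°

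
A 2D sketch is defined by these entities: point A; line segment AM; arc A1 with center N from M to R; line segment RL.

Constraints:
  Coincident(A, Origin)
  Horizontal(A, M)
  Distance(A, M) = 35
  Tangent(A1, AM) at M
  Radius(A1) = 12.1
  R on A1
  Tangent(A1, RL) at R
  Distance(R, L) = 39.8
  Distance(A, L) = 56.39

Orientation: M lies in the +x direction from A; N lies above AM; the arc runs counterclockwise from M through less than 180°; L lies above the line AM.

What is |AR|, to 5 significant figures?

48.801

Checks: |NM| = 12.10 ✓; |NR| = 12.10 ✓; ∠(NR, RL) = 90.00° ✓; |RL| = 39.80 ✓; |AL| = 56.39 ✓.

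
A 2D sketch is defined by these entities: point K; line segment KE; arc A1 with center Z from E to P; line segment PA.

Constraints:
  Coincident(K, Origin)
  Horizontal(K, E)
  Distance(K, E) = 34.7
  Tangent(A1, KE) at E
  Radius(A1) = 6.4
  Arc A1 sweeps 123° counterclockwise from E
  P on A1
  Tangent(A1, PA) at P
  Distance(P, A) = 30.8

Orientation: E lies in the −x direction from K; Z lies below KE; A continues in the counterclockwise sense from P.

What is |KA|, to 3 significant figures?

42.6

K is at the origin; KE is horizontal with |KE| = 34.7 and E on the −x side, so E = (-34.7, 0.00). The tangent condition forces ZE to be normal to KE, so Z = E + (0, -6.4) = (-34.7, -6.40). On A1, E sits at bearing 90° from Z; a 123° counterclockwise sweep puts P at bearing 213°, so P = Z + 6.4·(cos 213°, sin 213°) = (-40.1, -9.89). The tangent condition forces ZP to be normal to PA, so PA runs along (−sin 213°, cos 213°); with |PA| = 30.8, A = (-23.3, -35.7). Then |KA| = |A − K| = 42.6.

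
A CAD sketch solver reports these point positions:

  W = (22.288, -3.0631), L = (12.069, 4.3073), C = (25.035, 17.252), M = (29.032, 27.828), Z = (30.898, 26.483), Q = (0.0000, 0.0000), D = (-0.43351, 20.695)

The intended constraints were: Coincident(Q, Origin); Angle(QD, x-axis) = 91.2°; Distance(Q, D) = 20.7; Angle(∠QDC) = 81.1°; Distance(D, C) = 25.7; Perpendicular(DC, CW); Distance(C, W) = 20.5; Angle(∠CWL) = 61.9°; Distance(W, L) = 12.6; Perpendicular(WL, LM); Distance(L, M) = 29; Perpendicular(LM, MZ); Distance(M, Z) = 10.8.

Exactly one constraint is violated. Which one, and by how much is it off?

Distance(M, Z) = 10.8 — off by 8.50.

Q = (0.00, 0.00) ✓; QD at 91.20° ✓; |QD| = 20.70 ✓; ∠QDC = 81.10° ✓; |DC| = 25.70 ✓; ∠(DC, CW) = 90.00° ✓; |CW| = 20.50 ✓; ∠CWL = 61.90° ✓; |WL| = 12.60 ✓; ∠(WL, LM) = 90.00° ✓; |LM| = 29.00 ✓; ∠(LM, MZ) = 89.98° ✓; |MZ| = 2.300 ✗.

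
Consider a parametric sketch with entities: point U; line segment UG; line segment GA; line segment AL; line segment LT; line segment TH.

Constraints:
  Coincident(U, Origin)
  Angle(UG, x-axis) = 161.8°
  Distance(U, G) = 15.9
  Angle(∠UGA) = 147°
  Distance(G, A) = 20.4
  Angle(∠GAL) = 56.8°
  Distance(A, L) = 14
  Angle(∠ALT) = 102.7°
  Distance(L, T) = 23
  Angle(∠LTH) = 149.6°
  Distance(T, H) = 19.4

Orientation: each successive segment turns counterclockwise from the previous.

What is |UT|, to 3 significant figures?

6.74

U is at the origin; UG runs at 161.8° with length 15.9, so G = (-15.1, 4.97). ∠UGA = 147.0° gives GA at -165° from the x-axis; with |GA| = 20.4, A = (-34.8, -0.245). ∠GAL = 56.8° gives AL at -42.0° from the x-axis; with |AL| = 14.0, L = (-24.4, -9.61). ∠ALT = 102.7° gives LT at 35.3° from the x-axis; with |LT| = 23.0, T = (-5.65, 3.68). Then |UT| = |T − U| = 6.74.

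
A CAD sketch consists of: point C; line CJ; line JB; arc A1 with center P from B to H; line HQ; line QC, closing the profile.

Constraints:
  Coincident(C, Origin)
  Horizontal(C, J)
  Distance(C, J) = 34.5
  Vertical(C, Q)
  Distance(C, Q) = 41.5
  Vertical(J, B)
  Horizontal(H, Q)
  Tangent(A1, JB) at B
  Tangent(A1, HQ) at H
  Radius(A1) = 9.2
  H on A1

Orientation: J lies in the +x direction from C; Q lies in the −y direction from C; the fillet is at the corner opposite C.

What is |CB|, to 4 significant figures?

47.26

C is at the origin; C and J share the same y with |CJ| = 34.5 and J on the +x side, so J = (34.50, 0.000). CQ is vertical with |CQ| = 41.5 and Q on the −y side, so Q = (0.000, -41.50). The virtual corner opposite C is at (34.50, -41.50). The tangent condition forces PB to be normal to JB and since A1 is tangent to HQ there, PH ⟂ HQ, with radius 9.2, so the center P sits 9.2 in from both sides at P = (25.30, -32.30). That places the tangent points at B = (34.50, -32.30) on JB and H = (25.30, -41.50) on HQ. Then |CB| = |B − C| = 47.26.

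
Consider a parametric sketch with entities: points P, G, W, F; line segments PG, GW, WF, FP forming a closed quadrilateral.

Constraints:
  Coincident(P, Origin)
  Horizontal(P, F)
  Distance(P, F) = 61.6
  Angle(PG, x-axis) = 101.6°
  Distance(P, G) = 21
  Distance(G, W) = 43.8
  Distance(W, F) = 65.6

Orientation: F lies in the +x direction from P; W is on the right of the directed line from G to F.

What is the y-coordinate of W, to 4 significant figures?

-23.01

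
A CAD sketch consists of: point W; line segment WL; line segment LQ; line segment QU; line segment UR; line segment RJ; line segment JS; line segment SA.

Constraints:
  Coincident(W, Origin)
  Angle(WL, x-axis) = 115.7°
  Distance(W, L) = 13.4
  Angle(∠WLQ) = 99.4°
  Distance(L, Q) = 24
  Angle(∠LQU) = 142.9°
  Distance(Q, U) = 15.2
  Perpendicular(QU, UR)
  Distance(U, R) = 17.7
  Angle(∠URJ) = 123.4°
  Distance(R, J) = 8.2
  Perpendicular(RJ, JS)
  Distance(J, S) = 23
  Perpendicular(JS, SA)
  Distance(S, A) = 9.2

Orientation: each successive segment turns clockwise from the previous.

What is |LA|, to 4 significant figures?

27.93

W is at the origin; WL runs at 115.7° with length 13.4, so L = (-5.811, 12.07). ∠WLQ = 99.4° gives LQ at 35.10° from the x-axis; with |LQ| = 24.0, Q = (13.82, 25.87). ∠LQU = 142.9° gives QU at -2.000° from the x-axis; with |QU| = 15.2, U = (29.02, 25.34). The perpendicularity gives UR at right angles to QU, so UR runs at -92.00°; with |UR| = 17.7, R = (28.40, 7.655). ∠URJ = 123.4° gives RJ at -148.6° from the x-axis; with |RJ| = 8.2, J = (21.40, 3.383). RJ is perpendicular to JS, so JS runs at 121.4°; with |JS| = 23.0, S = (9.415, 23.01). The perpendicularity gives SA at right angles to JS, so SA runs at 31.40°; with |SA| = 9.2, A = (17.27, 27.81). Then |LA| = |A − L| = 27.93.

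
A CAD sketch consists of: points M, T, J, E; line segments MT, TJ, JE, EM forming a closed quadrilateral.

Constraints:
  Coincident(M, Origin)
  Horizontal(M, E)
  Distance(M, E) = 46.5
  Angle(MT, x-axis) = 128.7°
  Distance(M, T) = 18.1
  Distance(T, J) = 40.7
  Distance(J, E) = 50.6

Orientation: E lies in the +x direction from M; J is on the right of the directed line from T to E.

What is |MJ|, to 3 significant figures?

24.4

Checks: |TJ| = 40.70 ✓; |JE| = 50.60 ✓.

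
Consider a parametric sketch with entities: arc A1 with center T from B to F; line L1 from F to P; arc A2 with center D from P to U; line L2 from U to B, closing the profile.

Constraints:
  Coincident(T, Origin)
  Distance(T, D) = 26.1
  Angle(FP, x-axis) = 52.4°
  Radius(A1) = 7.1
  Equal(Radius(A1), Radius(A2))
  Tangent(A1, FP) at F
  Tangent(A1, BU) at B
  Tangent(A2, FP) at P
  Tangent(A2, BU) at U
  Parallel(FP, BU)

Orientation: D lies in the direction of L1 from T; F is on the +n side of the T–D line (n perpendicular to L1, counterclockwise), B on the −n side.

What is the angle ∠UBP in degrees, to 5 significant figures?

28.549°

The slot axis is L1's direction at 52.4°, so u = (cos 52.4°, sin 52.4°) = (0.61015, 0.79229) and n = (−sin 52.4°, cos 52.4°) = (-0.79229, 0.61015). T is at the origin and D lies 26.1 along u from T, so D = 26.1·u = (15.925, 20.679). Tangency of A1 to both parallel lines with radius 7.1 puts F and B at T ± 7.1·n: F = (-5.6253, 4.3320), B = (5.6253, -4.3320). Equal radii place P and U the same way about D: P = D + 7.1·n = (10.300, 25.011), U = D − 7.1·n = (21.550, 16.347). Then cos ∠UBP = BU·BP / (|BU||BP|), giving 28.549°.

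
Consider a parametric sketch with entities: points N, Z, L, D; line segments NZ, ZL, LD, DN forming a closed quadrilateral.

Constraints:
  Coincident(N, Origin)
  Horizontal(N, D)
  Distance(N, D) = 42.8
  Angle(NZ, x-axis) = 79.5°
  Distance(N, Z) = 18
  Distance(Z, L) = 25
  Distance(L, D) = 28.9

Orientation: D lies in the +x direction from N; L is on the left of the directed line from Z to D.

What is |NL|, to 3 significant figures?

36.7

Checks: |ZL| = 25.00 ✓; |LD| = 28.90 ✓.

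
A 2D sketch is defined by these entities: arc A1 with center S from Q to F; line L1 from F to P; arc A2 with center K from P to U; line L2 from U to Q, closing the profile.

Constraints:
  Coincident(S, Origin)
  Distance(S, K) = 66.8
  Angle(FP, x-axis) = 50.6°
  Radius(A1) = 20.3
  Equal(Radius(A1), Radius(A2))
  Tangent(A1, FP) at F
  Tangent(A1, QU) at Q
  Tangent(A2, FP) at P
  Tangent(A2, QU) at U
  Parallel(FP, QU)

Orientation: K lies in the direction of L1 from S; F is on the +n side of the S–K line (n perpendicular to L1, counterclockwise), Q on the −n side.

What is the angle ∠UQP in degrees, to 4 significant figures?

31.29°

The slot axis is L1's direction at 50.6°, so u = (cos 50.6°, sin 50.6°) = (0.6347, 0.7727) and n = (−sin 50.6°, cos 50.6°) = (-0.7727, 0.6347). S is at the origin and K lies 66.8 along u from S, so K = 66.8·u = (42.40, 51.62). Tangency of A1 to both parallel lines with radius 20.3 puts F and Q at S ± 20.3·n: F = (-15.69, 12.89), Q = (15.69, -12.89). Equal radii place P and U the same way about K: P = K + 20.3·n = (26.71, 64.50), U = K − 20.3·n = (58.09, 38.73). Then cos ∠UQP = QU·QP / (|QU||QP|), giving 31.29°.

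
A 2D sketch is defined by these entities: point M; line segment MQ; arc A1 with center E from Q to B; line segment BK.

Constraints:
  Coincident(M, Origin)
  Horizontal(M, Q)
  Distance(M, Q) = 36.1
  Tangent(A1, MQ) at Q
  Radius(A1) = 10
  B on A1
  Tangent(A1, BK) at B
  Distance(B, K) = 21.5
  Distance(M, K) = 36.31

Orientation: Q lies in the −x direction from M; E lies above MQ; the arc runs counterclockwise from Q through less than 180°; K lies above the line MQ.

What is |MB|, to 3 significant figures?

27.5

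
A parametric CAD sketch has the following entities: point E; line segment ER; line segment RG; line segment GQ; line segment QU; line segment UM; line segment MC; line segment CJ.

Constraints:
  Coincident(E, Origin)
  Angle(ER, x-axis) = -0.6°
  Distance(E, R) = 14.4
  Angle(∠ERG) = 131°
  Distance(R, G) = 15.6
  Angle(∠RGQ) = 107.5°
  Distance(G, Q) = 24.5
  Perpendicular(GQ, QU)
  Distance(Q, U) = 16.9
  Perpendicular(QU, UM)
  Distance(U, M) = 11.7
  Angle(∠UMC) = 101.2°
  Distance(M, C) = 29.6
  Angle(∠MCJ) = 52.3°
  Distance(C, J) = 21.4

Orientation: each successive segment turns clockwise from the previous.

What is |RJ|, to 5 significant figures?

35.489

E is at the origin; ER runs at -0.6° with length 14.4, so R = (14.399, -0.15079). ∠ERG = 131.0° gives RG at -49.600° from the x-axis; with |RG| = 15.6, G = (24.510, -12.031). ∠RGQ = 107.5° gives GQ at -122.10° from the x-axis; with |GQ| = 24.5, Q = (11.491, -32.785). GQ ⟂ QU, so QU runs at 147.90°; with |QU| = 16.9, U = (-2.8257, -23.805). QU is perpendicular to UM, so UM runs at 57.900°; with |UM| = 11.7, M = (3.3916, -13.893). ∠UMC = 101.2° gives MC at -20.900° from the x-axis; with |MC| = 29.6, C = (31.044, -24.453). ∠MCJ = 52.3° gives CJ at -148.60° from the x-axis; with |CJ| = 21.4, J = (12.778, -35.602). Then |RJ| = |J − R| = 35.489.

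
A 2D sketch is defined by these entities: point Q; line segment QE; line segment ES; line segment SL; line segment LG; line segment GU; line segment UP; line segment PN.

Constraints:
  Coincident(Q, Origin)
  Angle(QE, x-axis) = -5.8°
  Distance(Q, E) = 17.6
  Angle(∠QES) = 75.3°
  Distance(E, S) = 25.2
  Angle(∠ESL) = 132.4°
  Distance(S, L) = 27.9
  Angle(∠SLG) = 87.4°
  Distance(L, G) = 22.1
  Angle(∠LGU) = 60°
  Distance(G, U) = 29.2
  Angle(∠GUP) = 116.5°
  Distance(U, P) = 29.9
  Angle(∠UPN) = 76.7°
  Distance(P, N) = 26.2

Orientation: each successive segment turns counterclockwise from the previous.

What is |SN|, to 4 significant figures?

33.57

∠GUP = 116.5° gives UP at 62.60° from the x-axis; with |UP| = 29.9, P = (21.95, 45.64). ∠UPN = 76.7° gives PN at 165.9° from the x-axis; with |PN| = 26.2, N = (-3.458, 52.02). Then |SN| = |N − S| = 33.57.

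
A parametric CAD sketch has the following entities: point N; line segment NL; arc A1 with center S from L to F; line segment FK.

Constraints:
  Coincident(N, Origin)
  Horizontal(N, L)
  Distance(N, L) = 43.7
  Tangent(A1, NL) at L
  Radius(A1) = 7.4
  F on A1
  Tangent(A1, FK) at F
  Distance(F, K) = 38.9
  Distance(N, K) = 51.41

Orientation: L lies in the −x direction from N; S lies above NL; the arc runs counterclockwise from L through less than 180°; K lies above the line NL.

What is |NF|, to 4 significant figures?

36.94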